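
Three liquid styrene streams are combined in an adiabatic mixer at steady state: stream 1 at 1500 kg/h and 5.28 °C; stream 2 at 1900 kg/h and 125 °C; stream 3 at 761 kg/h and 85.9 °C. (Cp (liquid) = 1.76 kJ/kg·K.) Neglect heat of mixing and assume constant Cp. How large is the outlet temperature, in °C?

T_out = 74.7 °C

Energy balance with Q = 0: Σ ṁᵢCp,ᵢ(T_out − Tᵢ) = 0
T_out = Σ ṁᵢCp,ᵢTᵢ / Σ ṁᵢCp,ᵢ
      = 546990 / 7323.4 = 74.691 °C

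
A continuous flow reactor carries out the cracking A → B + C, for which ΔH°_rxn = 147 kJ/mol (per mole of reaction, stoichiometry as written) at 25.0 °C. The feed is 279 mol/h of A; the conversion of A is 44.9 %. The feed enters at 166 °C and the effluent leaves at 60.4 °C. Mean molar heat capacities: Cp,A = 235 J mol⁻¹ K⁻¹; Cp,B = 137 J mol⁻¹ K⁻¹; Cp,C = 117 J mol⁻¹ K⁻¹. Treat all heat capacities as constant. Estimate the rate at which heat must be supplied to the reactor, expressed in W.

Extent of reaction ξ = 0.449 × 279 = 125.27 mol/h
Reaction term: ξ·ΔH°_rxn = 125.27 × 147 = 18415 kJ/h
Sensible, feed 166→25 °C: -9244.7 kJ/h
Outlet flows (mol/h): A 153.73, B 125.27, C 125.27
Sensible, products 25→60.4 °C: 2405.3 kJ/h
Q = ΔH = 11575 kJ/h = 3.2154 kW
Heat supplied = 3215.4 W

Q_in = 3220 W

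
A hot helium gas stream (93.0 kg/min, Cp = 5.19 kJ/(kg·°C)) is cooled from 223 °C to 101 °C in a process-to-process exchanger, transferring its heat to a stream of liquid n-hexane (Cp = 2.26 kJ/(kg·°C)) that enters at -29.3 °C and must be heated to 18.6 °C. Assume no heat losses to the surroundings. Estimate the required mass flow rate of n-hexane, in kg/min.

Heat released by hot stream: Q = 93.0 × 5.19 × (223 − 101) = 58886 kJ/min
Energy balance on cold side (adiabatic exchanger): Q = ṁ_c·Cp_c·(T_c,out − T_c,in)
ṁ_c = 58886 / [2.26 × (18.6 − -29.3)] = 543.96 kg/min

ṁ_c = 544 kg/min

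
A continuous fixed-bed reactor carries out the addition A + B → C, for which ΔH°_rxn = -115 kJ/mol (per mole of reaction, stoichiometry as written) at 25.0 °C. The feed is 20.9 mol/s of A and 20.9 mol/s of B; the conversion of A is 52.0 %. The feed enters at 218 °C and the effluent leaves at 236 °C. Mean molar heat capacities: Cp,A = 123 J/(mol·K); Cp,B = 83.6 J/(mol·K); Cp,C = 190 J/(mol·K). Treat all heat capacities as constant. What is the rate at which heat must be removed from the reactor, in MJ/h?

Q_out = 4360 MJ/h

Extent of reaction ξ = 0.520 × 20.9 = 10.868 mol/s
Reaction term: ξ·ΔH°_rxn = 10.868 × -115 = -1249.8 kJ/s
Sensible, feed 218→25 °C: -833.36 kJ/s
Outlet flows (mol/s): A 10.032, B 10.032, C 10.868
Sensible, products 25→236 °C: 873.02 kJ/s
Q = ΔH = -1210.2 kJ/s = -1210.2 kW
Heat removed = 4356.6 MJ/h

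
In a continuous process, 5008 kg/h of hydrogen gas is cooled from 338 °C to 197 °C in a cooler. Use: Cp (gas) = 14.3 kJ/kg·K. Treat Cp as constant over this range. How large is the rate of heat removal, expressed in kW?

Q = ṁ·Cp·ΔT = 5008 × 14.3 × (197 − 338) = -1.0098e+07 kJ/h
Converting: 1.0098e+07 / 3600 s = 2804.9 kW

Q_c = 2800 kW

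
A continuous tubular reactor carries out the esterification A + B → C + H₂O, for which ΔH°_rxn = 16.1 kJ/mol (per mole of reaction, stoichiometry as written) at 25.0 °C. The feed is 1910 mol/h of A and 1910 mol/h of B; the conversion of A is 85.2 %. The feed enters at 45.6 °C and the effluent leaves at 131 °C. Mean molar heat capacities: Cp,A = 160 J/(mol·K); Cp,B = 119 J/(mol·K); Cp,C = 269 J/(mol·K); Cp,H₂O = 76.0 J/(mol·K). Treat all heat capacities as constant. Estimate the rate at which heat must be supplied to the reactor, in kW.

Extent of reaction ξ = 0.852 × 1910 = 1627.3 mol/h
Reaction term: ξ·ΔH°_rxn = 1627.3 × 16.1 = 26200 kJ/h
Sensible, feed 45.6→25 °C: -10978 kJ/h
Outlet flows (mol/h): A 282.68, B 282.68, C 1627.3, H₂O 1627.3
Sensible, products 25→131 °C: 67871 kJ/h
Q = ΔH = 83093 kJ/h = 23.081 kW
Heat supplied = 23.081 kW

Q_in = 23.1 kW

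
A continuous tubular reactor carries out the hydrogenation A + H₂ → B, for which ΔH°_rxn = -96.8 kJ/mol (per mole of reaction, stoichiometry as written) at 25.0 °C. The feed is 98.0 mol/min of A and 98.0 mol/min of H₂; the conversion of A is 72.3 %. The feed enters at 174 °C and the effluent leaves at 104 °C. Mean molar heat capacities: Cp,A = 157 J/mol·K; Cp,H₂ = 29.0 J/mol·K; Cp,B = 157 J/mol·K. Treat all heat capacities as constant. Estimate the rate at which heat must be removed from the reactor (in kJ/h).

Q_out = 498000 kJ/h

Extent of reaction ξ = 0.723 × 98.0 = 70.854 mol/min
Reaction term: ξ·ΔH°_rxn = 70.854 × -96.8 = -6858.7 kJ/min
Sensible, feed 174→25 °C: -2716 kJ/min
Outlet flows (mol/min): A 27.146, H₂ 27.146, B 70.854
Sensible, products 25→104 °C: 1277.7 kJ/min
Q = ΔH = -8297 kJ/min = -138.28 kW
Heat removed = 497820 kJ/h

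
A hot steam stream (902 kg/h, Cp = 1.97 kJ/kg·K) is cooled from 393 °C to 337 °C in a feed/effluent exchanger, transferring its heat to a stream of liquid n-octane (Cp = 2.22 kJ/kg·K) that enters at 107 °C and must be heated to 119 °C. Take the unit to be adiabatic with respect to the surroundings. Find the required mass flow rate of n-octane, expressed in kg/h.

Heat released by hot stream: Q = 902 × 1.97 × (393 − 337) = 99509 kJ/h
Energy balance on cold side (adiabatic exchanger): Q = ṁ_c·Cp_c·(T_c,out − T_c,in)
ṁ_c = 99509 / [2.22 × (119 − 107)] = 3735.3 kg/h

ṁ_c = 3740 kg/h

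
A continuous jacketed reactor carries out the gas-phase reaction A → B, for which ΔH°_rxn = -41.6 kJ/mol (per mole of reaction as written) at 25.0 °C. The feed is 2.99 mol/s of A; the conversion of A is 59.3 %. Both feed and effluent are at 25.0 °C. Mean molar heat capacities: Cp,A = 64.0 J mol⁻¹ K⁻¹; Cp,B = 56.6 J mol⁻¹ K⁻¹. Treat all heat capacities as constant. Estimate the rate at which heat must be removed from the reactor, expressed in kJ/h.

Q_out = 266000 kJ/h

Extent of reaction ξ = 0.593 × 2.99 = 1.7731 mol/s
Reaction term: ξ·ΔH°_rxn = 1.7731 × -41.6 = -73.76 kJ/s
Q = ΔH = -73.76 kJ/s = -73.76 kW
Heat removed = 265530 kJ/h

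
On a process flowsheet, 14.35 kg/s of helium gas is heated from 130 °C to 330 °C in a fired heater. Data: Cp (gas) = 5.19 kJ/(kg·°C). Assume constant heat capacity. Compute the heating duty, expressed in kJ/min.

Q = ṁ·Cp·ΔT = 14.35 × 5.19 × (330 − 130) = 14895 kJ/s
Heating duty = 893720 kJ/min

Q = 894000 kJ/min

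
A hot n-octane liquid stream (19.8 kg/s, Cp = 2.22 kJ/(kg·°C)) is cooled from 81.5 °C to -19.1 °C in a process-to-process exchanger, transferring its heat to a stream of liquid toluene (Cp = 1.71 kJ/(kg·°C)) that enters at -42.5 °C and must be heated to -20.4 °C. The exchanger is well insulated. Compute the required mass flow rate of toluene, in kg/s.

Heat released by hot stream: Q = 19.8 × 2.22 × (81.5 − -19.1) = 4422 kJ/s
Energy balance on cold side (adiabatic exchanger): Q = ṁ_c·Cp_c·(T_c,out − T_c,in)
ṁ_c = 4422 / [1.71 × (-20.4 − -42.5)] = 117.01 kg/s

ṁ_c = 117 kg/s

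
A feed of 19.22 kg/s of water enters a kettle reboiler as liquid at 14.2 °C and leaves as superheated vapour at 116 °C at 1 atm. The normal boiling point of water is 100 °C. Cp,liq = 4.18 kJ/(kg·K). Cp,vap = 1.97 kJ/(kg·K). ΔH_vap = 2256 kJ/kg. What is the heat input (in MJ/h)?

liquid 14.2→100 °C: 358.64 kJ/kg
vaporisation at 100 °C: 2256 kJ/kg
vapour 100→116 °C: 31.52 kJ/kg
Δh = 358.64 + 2256 + 31.52 = 2646.2 kJ/kg
Q = ṁ·Δh = 19.22 kg/s × 2646.2 kJ/kg = 50859 kJ/s
|Q| = 50859 kW = 183090 MJ/h

Q = 183000 MJ/h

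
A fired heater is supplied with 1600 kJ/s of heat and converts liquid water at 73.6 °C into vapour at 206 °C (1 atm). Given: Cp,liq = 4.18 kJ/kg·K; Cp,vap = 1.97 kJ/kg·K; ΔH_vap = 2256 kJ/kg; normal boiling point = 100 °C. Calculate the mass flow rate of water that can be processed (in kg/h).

Δh = 4.18×(100−73.6) + 2256 + 1.97×(206−100) = 2575.2 kJ/kg
Q = 1600 kJ/s = 1600 kJ/s = 5.76e+06 kJ/h
ṁ = Q/Δh = 5.76e+06 / 2575.2 = 2236.7 kg/h

ṁ = 2240 kg/h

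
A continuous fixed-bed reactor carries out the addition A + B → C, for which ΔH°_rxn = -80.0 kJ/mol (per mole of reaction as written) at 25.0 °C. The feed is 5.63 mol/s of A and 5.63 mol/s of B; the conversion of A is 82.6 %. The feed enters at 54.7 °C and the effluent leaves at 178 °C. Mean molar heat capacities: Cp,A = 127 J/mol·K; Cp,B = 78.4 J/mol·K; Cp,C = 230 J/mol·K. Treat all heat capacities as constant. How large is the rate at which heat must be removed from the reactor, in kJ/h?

Q_out = 763000 kJ/h

Extent of reaction ξ = 0.826 × 5.63 = 4.6504 mol/s
Reaction term: ξ·ΔH°_rxn = 4.6504 × -80.0 = -372.03 kJ/s
Sensible, feed 54.7→25 °C: -34.345 kJ/s
Outlet flows (mol/s): A 0.97962, B 0.97962, C 4.6504
Sensible, products 25→178 °C: 194.43 kJ/s
Q = ΔH = -211.94 kJ/s = -211.94 kW
Heat removed = 762990 kJ/h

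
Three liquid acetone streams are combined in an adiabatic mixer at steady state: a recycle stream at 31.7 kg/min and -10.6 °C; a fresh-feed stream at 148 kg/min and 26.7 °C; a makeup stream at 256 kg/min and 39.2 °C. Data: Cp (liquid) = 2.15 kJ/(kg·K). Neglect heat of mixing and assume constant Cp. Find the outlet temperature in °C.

T_out = 31.3 °C

No heat crosses the boundary, so H_out = H_in.
T_out = Σ ṁᵢCp,ᵢTᵢ / Σ ṁᵢCp,ᵢ
      = 29349 / 936.75 = 31.331 °C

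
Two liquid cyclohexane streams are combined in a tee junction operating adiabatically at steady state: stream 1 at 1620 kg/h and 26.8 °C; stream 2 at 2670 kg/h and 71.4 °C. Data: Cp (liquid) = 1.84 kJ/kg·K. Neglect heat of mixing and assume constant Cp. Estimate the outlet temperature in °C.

Adiabatic, steady state ⇒ Σ ṁᵢCp,ᵢ(T_out − Tᵢ) = 0
T_out = Σ ṁᵢCp,ᵢTᵢ / Σ ṁᵢCp,ᵢ
      = 430660 / 7893.6 = 54.558 °C

T_out = 54.6 °C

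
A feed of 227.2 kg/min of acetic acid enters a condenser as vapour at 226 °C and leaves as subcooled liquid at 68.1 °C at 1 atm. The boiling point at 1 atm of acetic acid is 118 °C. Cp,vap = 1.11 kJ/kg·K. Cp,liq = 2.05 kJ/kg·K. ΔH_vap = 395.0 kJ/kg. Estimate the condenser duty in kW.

Q_c = 2340 kW

vapour 226→118 °C: -119.88 kJ/kg
condensation at 118 °C: -395 kJ/kg
liquid 118→68.1 °C: -102.3 kJ/kg
Δh = -119.88 + -395 + -102.3 = -617.17 kJ/kg
Q = ṁ·Δh = 227.2 kg/min × -617.17 kJ/kg = -140220 kJ/min
|Q| = 2337 kW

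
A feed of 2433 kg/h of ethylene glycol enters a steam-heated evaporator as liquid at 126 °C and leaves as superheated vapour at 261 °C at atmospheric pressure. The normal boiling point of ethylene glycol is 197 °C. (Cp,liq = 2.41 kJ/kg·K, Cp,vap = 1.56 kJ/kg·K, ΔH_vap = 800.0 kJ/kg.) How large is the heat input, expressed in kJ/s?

Q = 724 kJ/s

liquid 126→197 °C: 171.11 kJ/kg
vaporisation at 197 °C: 800 kJ/kg
vapour 197→261 °C: 99.84 kJ/kg
Δh = 171.11 + 800 + 99.84 = 1071 kJ/kg
Q = ṁ·Δh = 2433 kg/h × 1071 kJ/kg = 2.6056e+06 kJ/h
|Q| = 723.78 kW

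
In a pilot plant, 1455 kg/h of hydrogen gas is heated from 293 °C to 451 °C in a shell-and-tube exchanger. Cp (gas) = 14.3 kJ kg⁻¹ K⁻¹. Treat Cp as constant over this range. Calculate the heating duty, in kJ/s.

Q = 913 kJ/s

Q = ṁ·Cp·ΔT = 1455 × 14.3 × (451 − 293) = 3.2874e+06 kJ/h
Converting: 3.2874e+06 / 3600 s = 913.17 kW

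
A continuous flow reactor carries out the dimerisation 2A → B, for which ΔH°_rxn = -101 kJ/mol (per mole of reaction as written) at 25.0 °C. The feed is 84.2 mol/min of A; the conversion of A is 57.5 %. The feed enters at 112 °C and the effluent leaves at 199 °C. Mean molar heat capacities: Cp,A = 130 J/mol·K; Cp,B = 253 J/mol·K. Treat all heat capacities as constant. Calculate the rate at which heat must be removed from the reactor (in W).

Extent of reaction ξ = 0.575 × 84.2 / 2 = 24.207 mol/min
Reaction term: ξ·ΔH°_rxn = 24.207 × -101 = -2445 kJ/min
Sensible, feed 112→25 °C: -952.3 kJ/min
Outlet flows (mol/min): A 35.785, B 24.207
Sensible, products 25→199 °C: 1875.1 kJ/min
Q = ΔH = -1522.1 kJ/min = -25.369 kW
Heat removed = 25369 W

Q_out = 25400 W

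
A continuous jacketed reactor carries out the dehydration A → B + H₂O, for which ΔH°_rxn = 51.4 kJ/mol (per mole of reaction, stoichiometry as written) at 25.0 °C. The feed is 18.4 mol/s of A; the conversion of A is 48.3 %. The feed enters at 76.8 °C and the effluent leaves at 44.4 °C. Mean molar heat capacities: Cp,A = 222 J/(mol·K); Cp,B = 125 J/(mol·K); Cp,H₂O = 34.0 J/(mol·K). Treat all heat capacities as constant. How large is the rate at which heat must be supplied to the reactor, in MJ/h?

Extent of reaction ξ = 0.483 × 18.4 = 8.8872 mol/s
Reaction term: ξ·ΔH°_rxn = 8.8872 × 51.4 = 456.8 kJ/s
Sensible, feed 76.8→25 °C: -211.59 kJ/s
Outlet flows (mol/s): A 9.5128, B 8.8872, H₂O 8.8872
Sensible, products 25→44.4 °C: 68.383 kJ/s
Q = ΔH = 313.59 kJ/s = 313.59 kW
Heat supplied = 1128.9 MJ/h

Q_in = 1130 MJ/h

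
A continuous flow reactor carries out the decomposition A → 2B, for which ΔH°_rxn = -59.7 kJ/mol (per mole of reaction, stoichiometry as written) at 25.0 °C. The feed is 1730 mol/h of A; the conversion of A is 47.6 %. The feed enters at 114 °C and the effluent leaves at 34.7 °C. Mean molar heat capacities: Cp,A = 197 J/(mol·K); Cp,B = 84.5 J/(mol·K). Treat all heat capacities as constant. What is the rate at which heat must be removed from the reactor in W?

Q_out = 21200 W

Extent of reaction ξ = 0.476 × 1730 = 823.48 mol/h
Reaction term: ξ·ΔH°_rxn = 823.48 × -59.7 = -49162 kJ/h
Sensible, feed 114→25 °C: -30332 kJ/h
Outlet flows (mol/h): A 906.52, B 1647
Sensible, products 25→34.7 °C: 3082.2 kJ/h
Q = ΔH = -76412 kJ/h = -21.225 kW
Heat removed = 21225 W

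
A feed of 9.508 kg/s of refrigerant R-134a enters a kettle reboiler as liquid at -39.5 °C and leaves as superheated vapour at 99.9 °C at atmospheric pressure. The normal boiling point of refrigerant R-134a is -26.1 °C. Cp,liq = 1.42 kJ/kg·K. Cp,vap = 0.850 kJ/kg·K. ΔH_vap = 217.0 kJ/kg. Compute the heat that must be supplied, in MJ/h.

liquid -39.5→-26.1 °C: 19.028 kJ/kg
vaporisation at -26.1 °C: 217 kJ/kg
vapour -26.1→99.9 °C: 107.1 kJ/kg
Δh = 19.028 + 217 + 107.1 = 343.13 kJ/kg
Q = ṁ·Δh = 9.508 kg/s × 343.13 kJ/kg = 3262.5 kJ/s
|Q| = 3262.5 kW = 11745 MJ/h

Q = 11700 MJ/h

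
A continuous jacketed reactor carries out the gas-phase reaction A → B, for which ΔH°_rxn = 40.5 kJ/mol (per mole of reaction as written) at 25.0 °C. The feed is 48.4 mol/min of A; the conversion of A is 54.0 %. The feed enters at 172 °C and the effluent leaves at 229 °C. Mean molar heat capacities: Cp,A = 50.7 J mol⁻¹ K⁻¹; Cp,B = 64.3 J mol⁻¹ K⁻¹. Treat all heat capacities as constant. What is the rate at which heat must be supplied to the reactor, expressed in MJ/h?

Q_in = 76.3 MJ/h

Extent of reaction ξ = 0.540 × 48.4 = 26.136 mol/min
Reaction term: ξ·ΔH°_rxn = 26.136 × 40.5 = 1058.5 kJ/min
Sensible, feed 172→25 °C: -360.72 kJ/min
Outlet flows (mol/min): A 22.264, B 26.136
Sensible, products 25→229 °C: 573.1 kJ/min
Q = ΔH = 1270.9 kJ/min = 21.182 kW
Heat supplied = 76.253 MJ/h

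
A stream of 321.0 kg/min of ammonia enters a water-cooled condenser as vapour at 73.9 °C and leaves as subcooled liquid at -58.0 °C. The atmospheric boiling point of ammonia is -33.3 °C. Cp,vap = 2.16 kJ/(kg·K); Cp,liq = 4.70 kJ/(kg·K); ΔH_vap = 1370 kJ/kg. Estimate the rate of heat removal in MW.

Q_c = 9.19 MW

vapour 73.9→-33.3 °C: -231.55 kJ/kg
condensation at -33.3 °C: -1370 kJ/kg
liquid -33.3→-58.0 °C: -116.09 kJ/kg
Δh = -231.55 + -1370 + -116.09 = -1717.6 kJ/kg
Q = ṁ·Δh = 321.0 kg/min × -1717.6 kJ/kg = -551360 kJ/min
|Q| = 9189.4 kW = 9.1894 MW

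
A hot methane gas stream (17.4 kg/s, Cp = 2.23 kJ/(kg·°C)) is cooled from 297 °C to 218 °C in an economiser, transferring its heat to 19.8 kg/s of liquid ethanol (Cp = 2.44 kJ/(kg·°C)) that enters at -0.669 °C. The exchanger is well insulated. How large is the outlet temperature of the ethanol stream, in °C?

Heat released by hot stream: Q = 17.4 × 2.23 × (297 − 218) = 3065.4 kJ/s
Energy balance on cold side (adiabatic exchanger): Q = ṁ_c·Cp_c·(T_c,out − T_c,in)
T_c,out = -0.669 + 3065.4/(19.8 × 2.44) = 62.78 °C

T_c,out = 62.8 °C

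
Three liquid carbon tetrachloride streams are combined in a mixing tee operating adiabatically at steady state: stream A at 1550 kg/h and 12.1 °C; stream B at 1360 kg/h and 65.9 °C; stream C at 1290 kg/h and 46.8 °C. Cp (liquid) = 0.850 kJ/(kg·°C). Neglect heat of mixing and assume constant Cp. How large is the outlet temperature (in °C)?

T_out = 40.2 °C

Adiabatic, steady state ⇒ Σ ṁᵢCp,ᵢ(T_out − Tᵢ) = 0
T_out = Σ ṁᵢCp,ᵢTᵢ / Σ ṁᵢCp,ᵢ
      = 143440 / 3570 = 40.179 °C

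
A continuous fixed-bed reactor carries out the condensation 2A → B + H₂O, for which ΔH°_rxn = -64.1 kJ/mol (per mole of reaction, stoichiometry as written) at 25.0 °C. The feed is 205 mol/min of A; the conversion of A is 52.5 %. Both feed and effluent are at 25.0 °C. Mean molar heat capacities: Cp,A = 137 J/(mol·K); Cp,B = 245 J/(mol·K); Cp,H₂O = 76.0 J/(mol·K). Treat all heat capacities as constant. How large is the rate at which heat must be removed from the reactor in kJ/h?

Extent of reaction ξ = 0.525 × 205 / 2 = 53.812 mol/min
Reaction term: ξ·ΔH°_rxn = 53.812 × -64.1 = -3449.4 kJ/min
Q = ΔH = -3449.4 kJ/min = -57.49 kW
Heat removed = 206960 kJ/h

Q_out = 207000 kJ/h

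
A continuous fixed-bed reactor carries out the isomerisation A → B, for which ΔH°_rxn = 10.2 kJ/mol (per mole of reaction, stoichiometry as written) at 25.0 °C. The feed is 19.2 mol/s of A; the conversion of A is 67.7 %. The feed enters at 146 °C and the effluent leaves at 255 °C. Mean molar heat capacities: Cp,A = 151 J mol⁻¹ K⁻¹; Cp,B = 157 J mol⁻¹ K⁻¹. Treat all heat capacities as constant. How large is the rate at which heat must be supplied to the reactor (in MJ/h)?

Extent of reaction ξ = 0.677 × 19.2 = 12.998 mol/s
Reaction term: ξ·ΔH°_rxn = 12.998 × 10.2 = 132.58 kJ/s
Sensible, feed 146→25 °C: -350.8 kJ/s
Outlet flows (mol/s): A 6.2016, B 12.998
Sensible, products 25→255 °C: 684.75 kJ/s
Q = ΔH = 466.53 kJ/s = 466.53 kW
Heat supplied = 1679.5 MJ/h

Q_in = 1680 MJ/h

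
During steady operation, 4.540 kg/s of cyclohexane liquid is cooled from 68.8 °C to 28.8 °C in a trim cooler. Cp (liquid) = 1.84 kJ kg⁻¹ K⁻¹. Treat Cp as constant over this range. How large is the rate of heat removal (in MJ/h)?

Q_c = 1200 MJ/h

Q = ṁ·Cp·ΔT = 4.540 × 1.84 × (28.8 − 68.8) = -334.14 kJ/s
Cooling duty = 1202.9 MJ/h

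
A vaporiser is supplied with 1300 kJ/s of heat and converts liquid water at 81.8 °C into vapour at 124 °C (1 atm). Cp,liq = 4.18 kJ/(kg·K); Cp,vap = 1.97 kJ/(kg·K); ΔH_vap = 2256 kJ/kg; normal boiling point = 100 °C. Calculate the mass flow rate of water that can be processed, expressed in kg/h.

Δh = 4.18×(100−81.8) + 2256 + 1.97×(124−100) = 2379.4 kJ/kg
Q = 1300 kJ/s = 1300 kJ/s = 4.68e+06 kJ/h
ṁ = Q/Δh = 4.68e+06 / 2379.4 = 1966.9 kg/h

ṁ = 1970 kg/h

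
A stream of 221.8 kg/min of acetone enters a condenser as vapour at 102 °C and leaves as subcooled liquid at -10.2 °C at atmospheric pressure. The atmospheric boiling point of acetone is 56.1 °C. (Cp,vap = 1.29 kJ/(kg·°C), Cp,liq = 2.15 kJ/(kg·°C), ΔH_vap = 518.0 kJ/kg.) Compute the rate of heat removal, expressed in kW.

Q_c = 2660 kW

vapour 102→56.1 °C: -59.211 kJ/kg
condensation at 56.1 °C: -518 kJ/kg
liquid 56.1→-10.2 °C: -142.54 kJ/kg
Δh = -59.211 + -518 + -142.54 = -719.76 kJ/kg
Q = ṁ·Δh = 221.8 kg/min × -719.76 kJ/kg = -159640 kJ/min
|Q| = 2660.7 kW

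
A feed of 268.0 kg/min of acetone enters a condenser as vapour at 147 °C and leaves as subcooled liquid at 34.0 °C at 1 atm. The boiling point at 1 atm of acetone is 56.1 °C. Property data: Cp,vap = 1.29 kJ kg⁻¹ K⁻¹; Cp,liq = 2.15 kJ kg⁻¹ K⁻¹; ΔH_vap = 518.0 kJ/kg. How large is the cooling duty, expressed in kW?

Q_c = 3050 kW

vapour 147→56.1 °C: -117.26 kJ/kg
condensation at 56.1 °C: -518 kJ/kg
liquid 56.1→34.0 °C: -47.515 kJ/kg
Δh = -117.26 + -518 + -47.515 = -682.78 kJ/kg
Q = ṁ·Δh = 268.0 kg/min × -682.78 kJ/kg = -182980 kJ/min
|Q| = 3049.7 kW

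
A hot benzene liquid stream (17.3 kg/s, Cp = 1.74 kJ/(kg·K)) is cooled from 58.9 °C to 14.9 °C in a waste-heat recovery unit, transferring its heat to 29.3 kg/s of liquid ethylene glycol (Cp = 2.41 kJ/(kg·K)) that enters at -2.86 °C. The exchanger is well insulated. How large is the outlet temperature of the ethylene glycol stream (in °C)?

Heat released by hot stream: Q = 17.3 × 1.74 × (58.9 − 14.9) = 1324.5 kJ/s
Energy balance on cold side (adiabatic exchanger): Q = ṁ_c·Cp_c·(T_c,out − T_c,in)
T_c,out = -2.86 + 1324.5/(29.3 × 2.41) = 15.897 °C

T_c,out = 15.9 °C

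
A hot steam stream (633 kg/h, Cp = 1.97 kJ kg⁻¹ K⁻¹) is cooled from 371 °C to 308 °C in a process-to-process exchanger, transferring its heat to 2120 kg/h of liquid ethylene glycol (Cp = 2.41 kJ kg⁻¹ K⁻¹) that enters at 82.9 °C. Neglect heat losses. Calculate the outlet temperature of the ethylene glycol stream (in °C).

Heat released by hot stream: Q = 633 × 1.97 × (371 − 308) = 78562 kJ/h
Energy balance on cold side (adiabatic exchanger): Q = ṁ_c·Cp_c·(T_c,out − T_c,in)
T_c,out = 82.9 + 78562/(2120 × 2.41) = 98.277 °C

T_c,out = 98.3 °C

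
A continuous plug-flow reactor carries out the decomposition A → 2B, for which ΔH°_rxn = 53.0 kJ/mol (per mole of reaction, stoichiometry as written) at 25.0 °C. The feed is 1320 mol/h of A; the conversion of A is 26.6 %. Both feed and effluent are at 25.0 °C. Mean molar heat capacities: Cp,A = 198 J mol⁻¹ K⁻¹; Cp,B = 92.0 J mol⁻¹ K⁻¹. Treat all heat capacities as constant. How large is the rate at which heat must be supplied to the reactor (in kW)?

Extent of reaction ξ = 0.266 × 1320 = 351.12 mol/h
Reaction term: ξ·ΔH°_rxn = 351.12 × 53.0 = 18609 kJ/h
Q = ΔH = 18609 kJ/h = 5.1693 kW
Heat supplied = 5.1693 kW

Q_in = 5.17 kW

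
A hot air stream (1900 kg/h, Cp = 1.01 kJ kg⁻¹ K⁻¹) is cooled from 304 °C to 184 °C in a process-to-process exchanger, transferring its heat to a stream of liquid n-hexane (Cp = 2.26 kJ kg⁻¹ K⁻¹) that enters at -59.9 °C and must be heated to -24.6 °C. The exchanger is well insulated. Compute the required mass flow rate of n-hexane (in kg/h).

ṁ_c = 2890 kg/h

Heat released by hot stream: Q = 1900 × 1.01 × (304 − 184) = 230280 kJ/h
Energy balance on cold side (adiabatic exchanger): Q = ṁ_c·Cp_c·(T_c,out − T_c,in)
ṁ_c = 230280 / [2.26 × (-24.6 − -59.9)] = 2886.5 kg/h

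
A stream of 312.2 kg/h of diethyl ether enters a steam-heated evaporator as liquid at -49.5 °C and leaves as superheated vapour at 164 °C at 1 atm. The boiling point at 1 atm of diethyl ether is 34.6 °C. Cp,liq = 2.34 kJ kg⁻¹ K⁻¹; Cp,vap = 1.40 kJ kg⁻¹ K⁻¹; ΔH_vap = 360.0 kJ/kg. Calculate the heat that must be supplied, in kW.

Q = 64.0 kW

liquid -49.5→34.6 °C: 196.79 kJ/kg
vaporisation at 34.6 °C: 360 kJ/kg
vapour 34.6→164 °C: 181.16 kJ/kg
Δh = 196.79 + 360 + 181.16 = 737.95 kJ/kg
Q = ṁ·Δh = 312.2 kg/h × 737.95 kJ/kg = 230390 kJ/h
|Q| = 63.997 kW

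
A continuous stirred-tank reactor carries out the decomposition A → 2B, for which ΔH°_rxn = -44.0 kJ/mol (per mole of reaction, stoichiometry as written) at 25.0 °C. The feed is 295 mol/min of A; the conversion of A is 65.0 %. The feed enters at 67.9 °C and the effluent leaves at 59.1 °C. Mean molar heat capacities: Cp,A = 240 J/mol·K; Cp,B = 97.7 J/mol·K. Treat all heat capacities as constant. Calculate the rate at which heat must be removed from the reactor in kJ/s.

Q_out = 156 kJ/s

Extent of reaction ξ = 0.650 × 295 = 191.75 mol/min
Reaction term: ξ·ΔH°_rxn = 191.75 × -44.0 = -8437 kJ/min
Sensible, feed 67.9→25 °C: -3037.3 kJ/min
Outlet flows (mol/min): A 103.25, B 383.5
Sensible, products 25→59.1 °C: 2122.7 kJ/min
Q = ΔH = -9351.7 kJ/min = -155.86 kW
Heat removed = 155.86 kJ/s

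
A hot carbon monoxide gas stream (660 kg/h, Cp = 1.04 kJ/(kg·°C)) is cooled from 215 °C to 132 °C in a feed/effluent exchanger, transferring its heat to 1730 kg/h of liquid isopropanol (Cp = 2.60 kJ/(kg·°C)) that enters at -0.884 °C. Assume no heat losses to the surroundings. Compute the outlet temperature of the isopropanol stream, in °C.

Heat released by hot stream: Q = 660 × 1.04 × (215 − 132) = 56971 kJ/h
Energy balance on cold side (adiabatic exchanger): Q = ṁ_c·Cp_c·(T_c,out − T_c,in)
T_c,out = -0.884 + 56971/(1730 × 2.60) = 11.782 °C

T_c,out = 11.8 °C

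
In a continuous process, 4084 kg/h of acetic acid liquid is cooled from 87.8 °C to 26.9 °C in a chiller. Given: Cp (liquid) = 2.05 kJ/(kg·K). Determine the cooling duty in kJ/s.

Q_c = 142 kJ/s

Q = ṁ·Cp·ΔT = 4084 × 2.05 × (26.9 − 87.8) = -509870 kJ/h
Converting: 509870 / 3600 s = 141.63 kW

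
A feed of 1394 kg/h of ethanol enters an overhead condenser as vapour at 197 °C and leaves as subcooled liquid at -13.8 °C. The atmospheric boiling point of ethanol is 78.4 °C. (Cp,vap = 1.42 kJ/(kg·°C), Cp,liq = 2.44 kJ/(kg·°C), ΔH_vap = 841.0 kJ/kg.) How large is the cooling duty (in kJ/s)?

Q_c = 478 kJ/s

vapour 197→78.4 °C: -168.41 kJ/kg
condensation at 78.4 °C: -841 kJ/kg
liquid 78.4→-13.8 °C: -224.97 kJ/kg
Δh = -168.41 + -841 + -224.97 = -1234.4 kJ/kg
Q = ṁ·Δh = 1394 kg/h × -1234.4 kJ/kg = -1.7207e+06 kJ/h
|Q| = 477.98 kW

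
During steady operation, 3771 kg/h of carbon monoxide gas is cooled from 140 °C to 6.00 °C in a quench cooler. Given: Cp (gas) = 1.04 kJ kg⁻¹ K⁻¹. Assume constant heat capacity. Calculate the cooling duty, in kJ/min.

Q_c = 8760 kJ/min

Q = ṁ·Cp·ΔT = 3771 × 1.04 × (6.00 − 140) = -525530 kJ/h
Converting: 525530 / 3600 s = 145.98 kW
Cooling duty = 8758.8 kJ/min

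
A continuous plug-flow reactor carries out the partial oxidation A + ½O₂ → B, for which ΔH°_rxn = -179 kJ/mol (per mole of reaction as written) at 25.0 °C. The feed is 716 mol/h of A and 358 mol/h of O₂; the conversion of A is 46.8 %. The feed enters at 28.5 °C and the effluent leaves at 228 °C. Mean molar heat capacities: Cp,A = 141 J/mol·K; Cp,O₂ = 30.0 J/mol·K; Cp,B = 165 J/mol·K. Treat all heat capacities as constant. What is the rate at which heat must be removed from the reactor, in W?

Extent of reaction ξ = 0.468 × 716 = 335.09 mol/h
Reaction term: ξ·ΔH°_rxn = 335.09 × -179 = -59981 kJ/h
Sensible, feed 28.5→25 °C: -390.94 kJ/h
Outlet flows (mol/h): A 380.91, O₂ 190.46, B 335.09
Sensible, products 25→228 °C: 23286 kJ/h
Q = ΔH = -37085 kJ/h = -10.301 kW
Heat removed = 10301 W

Q_out = 10300 W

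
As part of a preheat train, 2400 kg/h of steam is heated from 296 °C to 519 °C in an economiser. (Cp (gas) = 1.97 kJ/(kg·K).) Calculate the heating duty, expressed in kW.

Q = 293 kW

Q = ṁ·Cp·ΔT = 2400 × 1.97 × (519 − 296) = 1.0543e+06 kJ/h
Converting: 1.0543e+06 / 3600 s = 292.87 kW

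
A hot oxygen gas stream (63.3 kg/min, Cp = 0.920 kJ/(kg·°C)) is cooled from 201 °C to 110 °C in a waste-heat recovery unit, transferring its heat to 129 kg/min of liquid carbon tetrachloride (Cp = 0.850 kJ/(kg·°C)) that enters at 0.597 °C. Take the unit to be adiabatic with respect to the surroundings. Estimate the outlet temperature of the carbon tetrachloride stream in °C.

T_c,out = 48.9 °C

Heat released by hot stream: Q = 63.3 × 0.920 × (201 − 110) = 5299.5 kJ/min
Energy balance on cold side (adiabatic exchanger): Q = ṁ_c·Cp_c·(T_c,out − T_c,in)
T_c,out = 0.597 + 5299.5/(129 × 0.850) = 48.928 °C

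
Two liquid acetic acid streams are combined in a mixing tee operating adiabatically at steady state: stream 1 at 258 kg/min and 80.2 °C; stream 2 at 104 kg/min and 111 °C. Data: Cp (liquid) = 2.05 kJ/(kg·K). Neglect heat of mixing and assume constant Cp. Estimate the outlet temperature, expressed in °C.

No heat crosses the boundary, so H_out = H_in.
T_out = Σ ṁᵢCp,ᵢTᵢ / Σ ṁᵢCp,ᵢ
      = 66083 / 742.1 = 89.049 °C

T_out = 89.0 °C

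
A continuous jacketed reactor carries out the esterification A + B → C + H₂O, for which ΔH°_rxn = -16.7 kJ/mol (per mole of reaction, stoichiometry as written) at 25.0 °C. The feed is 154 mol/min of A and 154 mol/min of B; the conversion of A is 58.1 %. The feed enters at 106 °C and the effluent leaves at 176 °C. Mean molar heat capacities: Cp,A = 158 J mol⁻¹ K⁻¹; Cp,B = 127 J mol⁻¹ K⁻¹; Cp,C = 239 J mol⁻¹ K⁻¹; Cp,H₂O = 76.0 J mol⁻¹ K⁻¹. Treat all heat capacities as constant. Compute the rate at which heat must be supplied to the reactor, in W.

Q_in = 33100 W

Extent of reaction ξ = 0.581 × 154 = 89.474 mol/min
Reaction term: ξ·ΔH°_rxn = 89.474 × -16.7 = -1494.2 kJ/min
Sensible, feed 106→25 °C: -3555.1 kJ/min
Outlet flows (mol/min): A 64.526, B 64.526, C 89.474, H₂O 89.474
Sensible, products 25→176 °C: 7032.7 kJ/min
Q = ΔH = 1983.4 kJ/min = 33.057 kW
Heat supplied = 33057 W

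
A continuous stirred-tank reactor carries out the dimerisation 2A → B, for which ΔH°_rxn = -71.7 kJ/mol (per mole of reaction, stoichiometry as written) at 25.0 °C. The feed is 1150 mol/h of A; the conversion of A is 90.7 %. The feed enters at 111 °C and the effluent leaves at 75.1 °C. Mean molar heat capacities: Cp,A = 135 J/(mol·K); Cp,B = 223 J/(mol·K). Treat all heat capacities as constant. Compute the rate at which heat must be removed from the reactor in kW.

Q_out = 12.3 kW

Extent of reaction ξ = 0.907 × 1150 / 2 = 521.52 mol/h
Reaction term: ξ·ΔH°_rxn = 521.52 × -71.7 = -37393 kJ/h
Sensible, feed 111→25 °C: -13352 kJ/h
Outlet flows (mol/h): A 106.95, B 521.52
Sensible, products 25→75.1 °C: 6550 kJ/h
Q = ΔH = -44195 kJ/h = -12.276 kW
Heat removed = 12.276 kW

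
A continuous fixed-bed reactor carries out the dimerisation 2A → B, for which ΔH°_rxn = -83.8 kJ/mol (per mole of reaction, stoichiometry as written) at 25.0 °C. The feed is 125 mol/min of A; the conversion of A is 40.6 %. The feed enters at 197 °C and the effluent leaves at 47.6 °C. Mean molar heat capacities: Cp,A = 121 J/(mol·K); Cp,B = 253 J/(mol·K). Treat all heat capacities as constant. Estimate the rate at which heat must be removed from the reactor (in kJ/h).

Extent of reaction ξ = 0.406 × 125 / 2 = 25.375 mol/min
Reaction term: ξ·ΔH°_rxn = 25.375 × -83.8 = -2126.4 kJ/min
Sensible, feed 197→25 °C: -2601.5 kJ/min
Outlet flows (mol/min): A 74.25, B 25.375
Sensible, products 25→47.6 °C: 348.13 kJ/min
Q = ΔH = -4379.8 kJ/min = -72.997 kW
Heat removed = 262790 kJ/h

Q_out = 263000 kJ/h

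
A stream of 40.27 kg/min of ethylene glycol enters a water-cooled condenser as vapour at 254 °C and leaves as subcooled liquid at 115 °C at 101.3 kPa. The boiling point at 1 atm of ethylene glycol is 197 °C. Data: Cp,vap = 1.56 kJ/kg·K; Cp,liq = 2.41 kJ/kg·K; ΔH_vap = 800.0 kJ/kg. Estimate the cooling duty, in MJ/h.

vapour 254→197 °C: -88.92 kJ/kg
condensation at 197 °C: -800 kJ/kg
liquid 197→115 °C: -197.62 kJ/kg
Δh = -88.92 + -800 + -197.62 = -1086.5 kJ/kg
Q = ṁ·Δh = 40.27 kg/min × -1086.5 kJ/kg = -43755 kJ/min
|Q| = 729.25 kW = 2625.3 MJ/h

Q_c = 2630 MJ/h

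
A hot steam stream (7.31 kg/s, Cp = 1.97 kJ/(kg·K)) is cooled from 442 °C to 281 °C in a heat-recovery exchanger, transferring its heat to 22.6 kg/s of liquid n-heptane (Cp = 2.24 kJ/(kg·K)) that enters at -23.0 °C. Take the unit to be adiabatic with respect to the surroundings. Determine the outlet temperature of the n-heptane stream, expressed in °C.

Heat released by hot stream: Q = 7.31 × 1.97 × (442 − 281) = 2318.5 kJ/s
Energy balance on cold side (adiabatic exchanger): Q = ṁ_c·Cp_c·(T_c,out − T_c,in)
T_c,out = -23.0 + 2318.5/(22.6 × 2.24) = 22.799 °C

T_c,out = 22.8 °C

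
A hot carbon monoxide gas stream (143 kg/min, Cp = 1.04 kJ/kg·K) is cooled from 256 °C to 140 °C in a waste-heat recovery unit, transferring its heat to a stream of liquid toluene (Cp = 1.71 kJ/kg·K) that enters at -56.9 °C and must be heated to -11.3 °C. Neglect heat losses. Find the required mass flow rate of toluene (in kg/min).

Heat released by hot stream: Q = 143 × 1.04 × (256 − 140) = 17252 kJ/min
Energy balance on cold side (adiabatic exchanger): Q = ṁ_c·Cp_c·(T_c,out − T_c,in)
ṁ_c = 17252 / [1.71 × (-11.3 − -56.9)] = 221.24 kg/min

ṁ_c = 221 kg/min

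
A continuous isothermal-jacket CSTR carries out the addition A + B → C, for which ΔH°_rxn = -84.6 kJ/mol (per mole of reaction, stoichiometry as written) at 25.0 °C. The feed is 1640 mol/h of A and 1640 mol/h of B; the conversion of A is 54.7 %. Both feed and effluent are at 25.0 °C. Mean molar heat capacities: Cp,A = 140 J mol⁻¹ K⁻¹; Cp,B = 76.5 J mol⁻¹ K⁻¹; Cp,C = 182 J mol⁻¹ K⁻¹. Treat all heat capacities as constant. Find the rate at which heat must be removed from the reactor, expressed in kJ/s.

Extent of reaction ξ = 0.547 × 1640 = 897.08 mol/h
Reaction term: ξ·ΔH°_rxn = 897.08 × -84.6 = -75893 kJ/h
Q = ΔH = -75893 kJ/h = -21.081 kW
Heat removed = 21.081 kJ/s

Q_out = 21.1 kJ/s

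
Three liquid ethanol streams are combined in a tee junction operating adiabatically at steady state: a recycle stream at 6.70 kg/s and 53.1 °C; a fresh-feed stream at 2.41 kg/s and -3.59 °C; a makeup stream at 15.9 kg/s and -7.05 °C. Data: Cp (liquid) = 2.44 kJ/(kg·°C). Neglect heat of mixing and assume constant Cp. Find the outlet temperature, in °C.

Energy balance with Q = 0: Σ ṁᵢCp,ᵢ(T_out − Tᵢ) = 0
T_out = Σ ṁᵢCp,ᵢTᵢ / Σ ṁᵢCp,ᵢ
      = 573.46 / 61.024 = 9.3972 °C

T_out = 9.40 °C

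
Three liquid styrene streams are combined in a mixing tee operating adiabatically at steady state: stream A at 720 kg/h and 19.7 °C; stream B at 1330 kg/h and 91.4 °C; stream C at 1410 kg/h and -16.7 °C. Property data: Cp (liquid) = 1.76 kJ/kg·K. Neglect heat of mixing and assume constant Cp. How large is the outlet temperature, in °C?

Energy balance with Q = 0: Σ ṁᵢCp,ᵢ(T_out − Tᵢ) = 0
Σ ṁᵢCp,ᵢTᵢ = 720×1.76×19.7 + 1330×1.76×91.4 + 1410×1.76×-16.7 = 197470
Σ ṁᵢCp,ᵢ = 720×1.76 + 1330×1.76 + 1410×1.76 = 6089.6
T_out = 197470 / 6089.6 = 32.427 °C

T_out = 32.4 °C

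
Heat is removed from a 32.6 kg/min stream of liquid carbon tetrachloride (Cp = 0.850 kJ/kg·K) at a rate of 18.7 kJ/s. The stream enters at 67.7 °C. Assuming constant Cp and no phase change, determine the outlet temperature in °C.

T_out = 27.2 °C

Q = 18.7 kJ/s = 1122 kJ/min
ΔT = Q/(ṁ·Cp) = 1122/(32.6×0.850) = 40.491 K
T_out = 67.7 − 40.491 = 27.209 °C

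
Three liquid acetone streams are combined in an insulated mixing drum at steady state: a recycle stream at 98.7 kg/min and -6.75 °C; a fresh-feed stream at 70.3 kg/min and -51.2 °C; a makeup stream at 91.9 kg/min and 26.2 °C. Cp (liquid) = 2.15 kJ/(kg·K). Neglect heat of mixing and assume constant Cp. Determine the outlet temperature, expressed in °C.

T_out = -7.12 °C

Adiabatic, steady state ⇒ Σ ṁᵢCp,ᵢ(T_out − Tᵢ) = 0
T_out = Σ ṁᵢCp,ᵢTᵢ / Σ ṁᵢCp,ᵢ
      = -3994.3 / 560.93 = -7.1208 °C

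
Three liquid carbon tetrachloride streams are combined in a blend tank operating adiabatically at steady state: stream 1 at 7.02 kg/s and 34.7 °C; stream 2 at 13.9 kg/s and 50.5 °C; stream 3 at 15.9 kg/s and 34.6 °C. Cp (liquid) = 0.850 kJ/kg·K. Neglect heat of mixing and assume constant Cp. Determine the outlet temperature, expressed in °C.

T_out = 40.6 °C

No heat crosses the boundary, so H_out = H_in.
Σ ṁᵢCp,ᵢTᵢ = 7.02×0.850×34.7 + 13.9×0.850×50.5 + 15.9×0.850×34.6 = 1271.3
Σ ṁᵢCp,ᵢ = 7.02×0.850 + 13.9×0.850 + 15.9×0.850 = 31.297
T_out = 1271.3 / 31.297 = 40.622 °C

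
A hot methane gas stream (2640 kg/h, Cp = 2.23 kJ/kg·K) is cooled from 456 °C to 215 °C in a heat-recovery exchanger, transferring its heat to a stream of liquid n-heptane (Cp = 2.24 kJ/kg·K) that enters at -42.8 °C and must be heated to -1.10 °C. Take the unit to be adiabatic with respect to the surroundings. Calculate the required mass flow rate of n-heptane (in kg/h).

ṁ_c = 15200 kg/h

Heat released by hot stream: Q = 2640 × 2.23 × (456 − 215) = 1.4188e+06 kJ/h
Energy balance on cold side (adiabatic exchanger): Q = ṁ_c·Cp_c·(T_c,out − T_c,in)
ṁ_c = 1.4188e+06 / [2.24 × (-1.10 − -42.8)] = 15189 kg/h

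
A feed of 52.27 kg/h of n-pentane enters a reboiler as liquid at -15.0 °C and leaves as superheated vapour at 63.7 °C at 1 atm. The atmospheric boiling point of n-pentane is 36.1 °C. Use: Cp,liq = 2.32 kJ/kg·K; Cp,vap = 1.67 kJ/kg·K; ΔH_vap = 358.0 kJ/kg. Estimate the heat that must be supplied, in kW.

liquid -15.0→36.1 °C: 118.55 kJ/kg
vaporisation at 36.1 °C: 358 kJ/kg
vapour 36.1→63.7 °C: 46.092 kJ/kg
Δh = 118.55 + 358 + 46.092 = 522.64 kJ/kg
Q = ṁ·Δh = 52.27 kg/h × 522.64 kJ/kg = 27319 kJ/h
|Q| = 7.5885 kW

Q = 7.59 kW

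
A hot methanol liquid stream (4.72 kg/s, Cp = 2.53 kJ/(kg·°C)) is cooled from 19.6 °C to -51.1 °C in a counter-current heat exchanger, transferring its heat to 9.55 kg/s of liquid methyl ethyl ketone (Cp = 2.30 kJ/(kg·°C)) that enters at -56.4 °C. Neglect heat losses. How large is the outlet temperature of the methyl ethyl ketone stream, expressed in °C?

T_c,out = -18.0 °C

Heat released by hot stream: Q = 4.72 × 2.53 × (19.6 − -51.1) = 844.27 kJ/s
Energy balance on cold side (adiabatic exchanger): Q = ṁ_c·Cp_c·(T_c,out − T_c,in)
T_c,out = -56.4 + 844.27/(9.55 × 2.30) = -17.963 °C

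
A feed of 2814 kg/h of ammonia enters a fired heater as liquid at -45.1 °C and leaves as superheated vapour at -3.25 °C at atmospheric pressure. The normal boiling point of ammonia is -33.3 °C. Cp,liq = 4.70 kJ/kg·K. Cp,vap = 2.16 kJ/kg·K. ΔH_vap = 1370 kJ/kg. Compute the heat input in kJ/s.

Q = 1160 kJ/s

liquid -45.1→-33.3 °C: 55.46 kJ/kg
vaporisation at -33.3 °C: 1370 kJ/kg
vapour -33.3→-3.25 °C: 64.908 kJ/kg
Δh = 55.46 + 1370 + 64.908 = 1490.4 kJ/kg
Q = ṁ·Δh = 2814 kg/h × 1490.4 kJ/kg = 4.1939e+06 kJ/h
|Q| = 1165 kW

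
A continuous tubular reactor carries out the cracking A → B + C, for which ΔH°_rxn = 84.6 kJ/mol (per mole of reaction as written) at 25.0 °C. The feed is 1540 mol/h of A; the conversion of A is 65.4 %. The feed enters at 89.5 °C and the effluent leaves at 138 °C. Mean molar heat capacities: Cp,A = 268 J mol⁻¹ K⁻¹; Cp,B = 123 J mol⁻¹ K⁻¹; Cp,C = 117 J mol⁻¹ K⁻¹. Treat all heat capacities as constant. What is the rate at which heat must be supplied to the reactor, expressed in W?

Q_in = 28300 W

Extent of reaction ξ = 0.654 × 1540 = 1007.2 mol/h
Reaction term: ξ·ΔH°_rxn = 1007.2 × 84.6 = 85206 kJ/h
Sensible, feed 89.5→25 °C: -26620 kJ/h
Outlet flows (mol/h): A 532.84, B 1007.2, C 1007.2
Sensible, products 25→138 °C: 43451 kJ/h
Q = ΔH = 102040 kJ/h = 28.343 kW
Heat supplied = 28343 W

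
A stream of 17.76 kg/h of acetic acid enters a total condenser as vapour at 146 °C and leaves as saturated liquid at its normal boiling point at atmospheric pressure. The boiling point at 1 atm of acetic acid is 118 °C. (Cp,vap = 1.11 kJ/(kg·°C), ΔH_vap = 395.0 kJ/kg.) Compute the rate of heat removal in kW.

Q_c = 2.10 kW

vapour 146→118 °C: -31.08 kJ/kg
condensation at 118 °C: -395 kJ/kg
Δh = -31.08 + -395 = -426.08 kJ/kg
Q = ṁ·Δh = 17.76 kg/h × -426.08 kJ/kg = -7567.2 kJ/h
|Q| = 2.102 kW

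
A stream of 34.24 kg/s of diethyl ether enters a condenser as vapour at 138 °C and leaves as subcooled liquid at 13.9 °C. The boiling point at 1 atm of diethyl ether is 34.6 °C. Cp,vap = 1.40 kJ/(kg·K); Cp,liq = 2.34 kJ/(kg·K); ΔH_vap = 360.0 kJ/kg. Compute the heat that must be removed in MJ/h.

vapour 138→34.6 °C: -144.76 kJ/kg
condensation at 34.6 °C: -360 kJ/kg
liquid 34.6→13.9 °C: -48.438 kJ/kg
Δh = -144.76 + -360 + -48.438 = -553.2 kJ/kg
Q = ṁ·Δh = 34.24 kg/s × -553.2 kJ/kg = -18941 kJ/s
|Q| = 18941 kW = 68189 MJ/h

Q_c = 68200 MJ/h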